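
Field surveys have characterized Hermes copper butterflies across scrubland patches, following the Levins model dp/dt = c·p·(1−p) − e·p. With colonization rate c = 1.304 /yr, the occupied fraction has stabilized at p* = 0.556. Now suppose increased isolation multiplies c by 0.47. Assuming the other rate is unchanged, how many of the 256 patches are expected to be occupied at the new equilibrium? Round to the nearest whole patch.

14

Balance c(1−p*) = e gives e = 1.304×(1 − 0.55600) = 0.57898.
New p* = 1 − e/c = 1 − 0.57898/0.61288 = 0.05531.
Expected occupied = 256 × 0.05531 = 14.16 ≈ 14.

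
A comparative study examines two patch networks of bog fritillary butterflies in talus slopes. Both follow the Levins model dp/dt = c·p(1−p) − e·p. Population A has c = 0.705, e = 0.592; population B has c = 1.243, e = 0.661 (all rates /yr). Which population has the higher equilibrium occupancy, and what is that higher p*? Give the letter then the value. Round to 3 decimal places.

A: p*_A = 1 − 0.592/0.705 = 0.1603.
B: p*_B = 1 − 0.661/1.243 = 0.4682.
B is higher at 0.4682.

B, 0.468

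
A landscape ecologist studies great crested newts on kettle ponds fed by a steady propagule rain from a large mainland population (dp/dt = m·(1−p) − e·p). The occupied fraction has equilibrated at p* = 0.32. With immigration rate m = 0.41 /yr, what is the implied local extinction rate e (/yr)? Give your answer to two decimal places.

0.87

At equilibrium m(1−p*) = e·p*, so e = m(1−p*)/p*.
e = 0.41 × 0.6800 / 0.32 = 0.8712.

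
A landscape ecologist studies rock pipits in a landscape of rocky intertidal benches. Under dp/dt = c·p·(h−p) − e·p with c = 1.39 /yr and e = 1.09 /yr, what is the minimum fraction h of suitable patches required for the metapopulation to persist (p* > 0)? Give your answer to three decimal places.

0.784

p* = h − e/c is positive only when h > e/c.
h_min = e/c = 1.09/1.39 = 0.7842.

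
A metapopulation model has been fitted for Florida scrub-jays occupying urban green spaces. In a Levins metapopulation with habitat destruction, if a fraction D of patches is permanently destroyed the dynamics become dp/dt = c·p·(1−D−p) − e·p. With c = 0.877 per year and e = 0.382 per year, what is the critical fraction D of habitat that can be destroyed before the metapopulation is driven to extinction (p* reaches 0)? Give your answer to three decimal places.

The nontrivial equilibrium is p* = (1−D) − e/c; extinction occurs when this hits zero.
So D_crit = 1 − e/c = 1 − 0.382/0.877 = 1 − 0.4356 = 0.5644.
Note this equals the original equilibrium occupancy — the Levins extinction-debt result.

0.564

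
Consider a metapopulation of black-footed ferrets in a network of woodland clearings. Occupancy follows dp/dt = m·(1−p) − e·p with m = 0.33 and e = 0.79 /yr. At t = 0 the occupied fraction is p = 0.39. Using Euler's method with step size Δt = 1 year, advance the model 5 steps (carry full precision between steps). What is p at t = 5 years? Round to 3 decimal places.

0.295

Update rule: p ← p + [m·(1−p) − e·p]·Δt with Δt = 1.
p: 0.39000 → 0.28320  (Δp = -0.10680)
p: 0.28320 → 0.29602  (Δp = +0.01282)
p: 0.29602 → 0.29448  (Δp = -0.00154)
p: 0.29448 → 0.29466  (Δp = +0.00018)
p: 0.29466 → 0.29464  (Δp = -0.00002)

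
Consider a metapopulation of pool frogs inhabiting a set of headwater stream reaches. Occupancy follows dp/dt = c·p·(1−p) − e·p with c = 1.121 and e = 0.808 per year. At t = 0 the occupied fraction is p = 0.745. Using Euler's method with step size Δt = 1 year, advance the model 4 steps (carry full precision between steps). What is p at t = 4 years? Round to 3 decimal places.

0.298

Update rule: p ← p + [c·p·(1−p) − e·p]·Δt with Δt = 1.
step 1: Δp = -0.38900, p = 0.35600
step 2: Δp = -0.03064, p = 0.32536
step 3: Δp = -0.01683, p = 0.30853
step 4: Δp = -0.01014, p = 0.29839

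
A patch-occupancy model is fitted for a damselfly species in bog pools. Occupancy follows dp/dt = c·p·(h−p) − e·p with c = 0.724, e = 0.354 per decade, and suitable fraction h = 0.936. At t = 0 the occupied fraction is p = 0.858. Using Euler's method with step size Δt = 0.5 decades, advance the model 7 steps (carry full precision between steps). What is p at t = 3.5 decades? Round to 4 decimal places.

Update rule: p ← p + [c·p·(h−p) − e·p]·Δt with Δt = 0.5.
p: 0.85800 → 0.73036  (Δp = -0.12764)
p: 0.73036 → 0.65546  (Δp = -0.07490)
p: 0.65546 → 0.60601  (Δp = -0.04945)
p: 0.60601 → 0.57114  (Δp = -0.03487)
p: 0.57114 → 0.54548  (Δp = -0.02565)
p: 0.54548 → 0.52604  (Δp = -0.01944)
p: 0.52604 → 0.51100  (Δp = -0.01504)

0.5110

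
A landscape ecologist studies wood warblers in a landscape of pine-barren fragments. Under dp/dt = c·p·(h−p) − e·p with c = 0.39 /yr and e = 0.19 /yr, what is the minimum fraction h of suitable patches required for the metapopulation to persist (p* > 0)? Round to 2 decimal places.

p* = h − e/c is positive only when h > e/c.
h_min = e/c = 0.19/0.39 = 0.4872.

0.49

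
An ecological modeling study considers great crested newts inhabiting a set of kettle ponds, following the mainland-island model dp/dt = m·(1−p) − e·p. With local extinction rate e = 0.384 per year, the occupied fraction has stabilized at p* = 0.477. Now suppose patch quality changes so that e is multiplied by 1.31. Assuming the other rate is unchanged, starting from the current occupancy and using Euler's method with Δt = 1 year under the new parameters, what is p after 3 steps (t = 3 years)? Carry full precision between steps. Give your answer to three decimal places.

Balance m(1−p*) = e·p* gives m = e·p*/(1−p*) = 0.384×0.47700/0.52300 = 0.35023.
Starting from p₀ = 0.47700; update p ← p + (dp/dt)·Δt with the new parameters.
  1  |  dp/dt·Δt = -0.056782  |  p_1 = 0.420218
  2  |  dp/dt·Δt = -0.008332  |  p_2 = 0.411886
  3  |  dp/dt·Δt = -0.001223  |  p_3 = 0.410663

0.411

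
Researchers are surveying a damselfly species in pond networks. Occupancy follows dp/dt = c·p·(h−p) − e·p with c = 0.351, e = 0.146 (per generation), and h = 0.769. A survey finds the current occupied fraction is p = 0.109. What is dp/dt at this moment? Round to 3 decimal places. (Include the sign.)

0.009

Colonization term: c·p·(h−p) = 0.351×0.109×0.6600 = 0.02525.
Extinction term: e·p = 0.01591.
dp/dt = 0.02525 − 0.01591 = 0.00934.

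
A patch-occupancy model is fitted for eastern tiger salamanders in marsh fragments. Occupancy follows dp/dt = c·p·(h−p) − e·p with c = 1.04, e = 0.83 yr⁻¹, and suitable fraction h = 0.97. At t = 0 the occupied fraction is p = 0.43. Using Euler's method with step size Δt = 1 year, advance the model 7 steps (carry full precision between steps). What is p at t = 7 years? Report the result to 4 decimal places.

Update rule: p ← p + [c·p·(h−p) − e·p]·Δt with Δt = 1.
t = 1: p = 0.43000 + (-0.11541) = 0.31459
t = 2: p = 0.31459 + (-0.04668) = 0.26791
t = 3: p = 0.26791 + (-0.02675) = 0.24117
t = 4: p = 0.24117 + (-0.01737) = 0.22380
t = 5: p = 0.22380 + (-0.01207) = 0.21173
t = 6: p = 0.21173 + (-0.00876) = 0.20296
t = 7: p = 0.20296 + (-0.00655) = 0.19641

0.1964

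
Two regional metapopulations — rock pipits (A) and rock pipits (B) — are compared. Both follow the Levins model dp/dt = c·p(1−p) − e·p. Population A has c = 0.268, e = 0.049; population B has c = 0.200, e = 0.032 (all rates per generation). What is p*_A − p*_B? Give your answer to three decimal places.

A: p*_A = 1 − 0.049/0.268 = 0.8172.
B: p*_B = 1 − 0.032/0.200 = 0.8400.
p*_A − p*_B = 0.8172 − 0.8400 = -0.0228.

-0.023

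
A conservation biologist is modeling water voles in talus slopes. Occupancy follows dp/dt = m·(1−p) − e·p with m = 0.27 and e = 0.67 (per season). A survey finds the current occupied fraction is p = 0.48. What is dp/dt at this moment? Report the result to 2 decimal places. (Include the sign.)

-0.18

Colonization term: m·(1−p) = 0.27×0.5200 = 0.14040.
Extinction term: e·p = 0.32160.
dp/dt = 0.14040 − 0.32160 = -0.18120.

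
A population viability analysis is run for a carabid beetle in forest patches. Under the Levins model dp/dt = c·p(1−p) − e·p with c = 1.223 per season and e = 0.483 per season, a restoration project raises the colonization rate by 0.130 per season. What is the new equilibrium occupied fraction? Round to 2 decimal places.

Before: p* = 1 − 0.483/1.223 = 0.6051.
After the change, c = 1.353, e = 0.483, so p* = 1 − 0.483/1.353 = 0.6430.

0.64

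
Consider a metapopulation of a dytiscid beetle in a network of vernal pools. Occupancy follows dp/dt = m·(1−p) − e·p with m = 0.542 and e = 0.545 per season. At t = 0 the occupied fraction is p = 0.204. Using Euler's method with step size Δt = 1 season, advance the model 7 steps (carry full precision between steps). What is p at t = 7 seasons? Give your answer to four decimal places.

0.4986

Update rule: p ← p + [m·(1−p) − e·p]·Δt with Δt = 1.
t = 1: p = 0.20400 + (+0.32025) = 0.52425
t = 2: p = 0.52425 + (-0.02786) = 0.49639
t = 3: p = 0.49639 + (+0.00242) = 0.49881
t = 4: p = 0.49881 + (-0.00021) = 0.49860
t = 5: p = 0.49860 + (+0.00002) = 0.49862
t = 6: p = 0.49862 + (-0.00000) = 0.49862
t = 7: p = 0.49862 + (+0.00000) = 0.49862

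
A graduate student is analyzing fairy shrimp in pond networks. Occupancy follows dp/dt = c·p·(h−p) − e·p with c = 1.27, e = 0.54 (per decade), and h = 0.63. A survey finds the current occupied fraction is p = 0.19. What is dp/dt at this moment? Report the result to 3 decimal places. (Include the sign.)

Colonization term: c·p·(h−p) = 1.27×0.19×0.4400 = 0.10617.
Extinction term: e·p = 0.10260.
dp/dt = 0.10617 − 0.10260 = 0.00357.

0.004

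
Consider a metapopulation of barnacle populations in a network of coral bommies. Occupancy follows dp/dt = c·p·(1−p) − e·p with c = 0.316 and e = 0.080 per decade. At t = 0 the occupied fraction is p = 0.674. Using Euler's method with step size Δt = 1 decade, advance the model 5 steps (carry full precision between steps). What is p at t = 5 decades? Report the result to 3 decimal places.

Update rule: p ← p + [c·p·(1−p) − e·p]·Δt with Δt = 1.
t = 1: p = 0.67400 + (+0.01551) = 0.68951
t = 2: p = 0.68951 + (+0.01249) = 0.70200
t = 3: p = 0.70200 + (+0.00995) = 0.71195
t = 4: p = 0.71195 + (+0.00785) = 0.71980
t = 5: p = 0.71980 + (+0.00615) = 0.72595

0.726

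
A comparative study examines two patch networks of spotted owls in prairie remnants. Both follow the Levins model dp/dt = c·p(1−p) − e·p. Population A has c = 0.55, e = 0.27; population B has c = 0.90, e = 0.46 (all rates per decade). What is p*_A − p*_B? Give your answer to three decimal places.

0.020

A: p*_A = 1 − 0.27/0.55 = 0.5091.
B: p*_B = 1 − 0.46/0.90 = 0.4889.
p*_A − p*_B = 0.5091 − 0.4889 = 0.0202.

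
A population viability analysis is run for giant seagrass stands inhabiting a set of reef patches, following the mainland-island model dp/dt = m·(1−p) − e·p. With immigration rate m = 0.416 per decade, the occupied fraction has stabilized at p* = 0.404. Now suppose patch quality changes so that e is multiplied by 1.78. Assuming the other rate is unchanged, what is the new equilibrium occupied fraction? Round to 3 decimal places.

0.276

Balance m(1−p*) = e·p* gives e = m(1−p*)/p* = 0.416×0.59600/0.40400 = 0.61370.
New p* = m/(m+e) = 0.41600/(0.41600+1.09239) = 0.27579.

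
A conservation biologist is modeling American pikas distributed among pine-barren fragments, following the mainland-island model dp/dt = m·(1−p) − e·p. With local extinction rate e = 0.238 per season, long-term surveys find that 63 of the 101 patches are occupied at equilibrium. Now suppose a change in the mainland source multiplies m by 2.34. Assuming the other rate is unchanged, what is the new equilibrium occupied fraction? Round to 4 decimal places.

0.7951

Observed p* = 63/101 = 0.62376.
Balance m(1−p*) = e·p* gives m = e·p*/(1−p*) = 0.238×0.62376/0.37624 = 0.39457.
New p* = m/(m+e) = 0.92329/(0.92329+0.23800) = 0.79506.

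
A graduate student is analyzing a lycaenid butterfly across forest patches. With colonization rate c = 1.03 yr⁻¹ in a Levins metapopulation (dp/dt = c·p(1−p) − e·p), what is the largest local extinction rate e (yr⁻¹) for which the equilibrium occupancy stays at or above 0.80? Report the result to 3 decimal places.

0.206

1 − e/c ≥ 0.80 ⇒ e ≤ c(1 − 0.80) = 1.03 × 0.2000.
e_max = 0.2060.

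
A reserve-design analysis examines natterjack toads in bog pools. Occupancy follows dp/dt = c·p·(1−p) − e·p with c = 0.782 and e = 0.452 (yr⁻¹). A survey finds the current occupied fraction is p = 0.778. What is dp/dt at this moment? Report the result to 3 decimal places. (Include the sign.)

-0.217

Colonization term: c·p·(1−p) = 0.782×0.778×0.2220 = 0.13506.
Extinction term: e·p = 0.35166.
dp/dt = 0.13506 − 0.35166 = -0.21659.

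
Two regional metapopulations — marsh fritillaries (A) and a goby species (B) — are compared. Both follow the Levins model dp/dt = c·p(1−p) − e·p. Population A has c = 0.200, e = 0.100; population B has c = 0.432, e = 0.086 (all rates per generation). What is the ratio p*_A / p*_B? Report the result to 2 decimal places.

A: p*_A = 1 − 0.100/0.200 = 0.5000.
B: p*_B = 1 − 0.086/0.432 = 0.8009.
p*_A / p*_B = 0.5000/0.8009 = 0.6243.

0.62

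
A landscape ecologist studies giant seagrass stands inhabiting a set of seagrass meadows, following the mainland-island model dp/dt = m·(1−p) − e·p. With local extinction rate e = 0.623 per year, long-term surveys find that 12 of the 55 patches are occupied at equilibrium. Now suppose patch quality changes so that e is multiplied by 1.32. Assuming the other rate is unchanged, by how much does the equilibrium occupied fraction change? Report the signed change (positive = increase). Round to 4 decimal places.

Observed p* = 12/55 = 0.21818.
Balance m(1−p*) = e·p* gives m = e·p*/(1−p*) = 0.623×0.21818/0.78182 = 0.17386.
New p* = m/(m+e) = 0.17386/(0.17386+0.82236) = 0.17452.
Δp* = 0.17452 − 0.21818 = -0.04366.

-0.0437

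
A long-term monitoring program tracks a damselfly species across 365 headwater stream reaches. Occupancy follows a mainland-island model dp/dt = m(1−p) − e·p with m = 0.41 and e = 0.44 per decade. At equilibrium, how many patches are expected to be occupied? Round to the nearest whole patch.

176

p* = m/(m+e) = 0.41/0.8500 = 0.4824.
Expected occupied patches = N × p* = 365 × 0.4824 = 176.06 ≈ 176.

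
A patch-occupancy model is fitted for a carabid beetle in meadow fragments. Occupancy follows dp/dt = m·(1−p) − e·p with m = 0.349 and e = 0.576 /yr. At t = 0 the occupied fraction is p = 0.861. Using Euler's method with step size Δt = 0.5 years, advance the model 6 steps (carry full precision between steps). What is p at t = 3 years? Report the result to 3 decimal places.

0.389

Update rule: p ← p + [m·(1−p) − e·p]·Δt with Δt = 0.5.
p: 0.86100 → 0.63729  (Δp = -0.22371)
p: 0.63729 → 0.51704  (Δp = -0.12025)
p: 0.51704 → 0.45241  (Δp = -0.06463)
p: 0.45241 → 0.41767  (Δp = -0.03474)
p: 0.41767 → 0.39900  (Δp = -0.01867)
p: 0.39900 → 0.38896  (Δp = -0.01004)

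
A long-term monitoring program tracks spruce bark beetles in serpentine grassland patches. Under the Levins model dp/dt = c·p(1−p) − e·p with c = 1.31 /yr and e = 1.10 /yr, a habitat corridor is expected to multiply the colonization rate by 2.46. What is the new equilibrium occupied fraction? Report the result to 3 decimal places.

Before: p* = 1 − 1.10/1.31 = 0.1603.
After the change, c = 3.2226, e = 1.1, so p* = 1 − 1.1/3.2226 = 0.6587.

0.659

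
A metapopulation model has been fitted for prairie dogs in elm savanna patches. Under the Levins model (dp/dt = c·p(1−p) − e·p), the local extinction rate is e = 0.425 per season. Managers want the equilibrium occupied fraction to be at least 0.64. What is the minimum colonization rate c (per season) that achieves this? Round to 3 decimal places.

p* = 1 − e/c ≥ 0.64 requires e/c ≤ 0.3600, i.e. c ≥ e/0.3600.
c_min = 0.425/0.3600 = 1.1806.

1.181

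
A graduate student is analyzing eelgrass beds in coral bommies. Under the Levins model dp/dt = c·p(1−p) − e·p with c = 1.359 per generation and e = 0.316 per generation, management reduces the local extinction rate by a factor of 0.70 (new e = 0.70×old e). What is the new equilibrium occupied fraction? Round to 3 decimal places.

Before: p* = 1 − 0.316/1.359 = 0.7675.
After the change, c = 1.359, e = 0.2212, so p* = 1 − 0.2212/1.359 = 0.8372.

0.837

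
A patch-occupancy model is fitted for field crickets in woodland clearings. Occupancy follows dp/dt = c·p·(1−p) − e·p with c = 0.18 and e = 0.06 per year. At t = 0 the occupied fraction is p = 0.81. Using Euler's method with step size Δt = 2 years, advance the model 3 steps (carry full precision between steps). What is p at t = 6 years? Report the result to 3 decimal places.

0.721

Update rule: p ← p + [c·p·(1−p) − e·p]·Δt with Δt = 2.
p: 0.81000 → 0.76820  (Δp = -0.04180)
p: 0.76820 → 0.74012  (Δp = -0.02808)
p: 0.74012 → 0.72055  (Δp = -0.01957)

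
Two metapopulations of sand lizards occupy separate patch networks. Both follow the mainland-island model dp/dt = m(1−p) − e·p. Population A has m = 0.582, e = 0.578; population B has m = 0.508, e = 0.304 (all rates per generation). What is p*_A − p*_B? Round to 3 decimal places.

A: p*_A = m/(m+e) = 0.582/1.1600 = 0.5017.
B: p*_B = 0.508/0.8120 = 0.6256.
p*_A − p*_B = 0.5017 − 0.6256 = -0.1239.

-0.124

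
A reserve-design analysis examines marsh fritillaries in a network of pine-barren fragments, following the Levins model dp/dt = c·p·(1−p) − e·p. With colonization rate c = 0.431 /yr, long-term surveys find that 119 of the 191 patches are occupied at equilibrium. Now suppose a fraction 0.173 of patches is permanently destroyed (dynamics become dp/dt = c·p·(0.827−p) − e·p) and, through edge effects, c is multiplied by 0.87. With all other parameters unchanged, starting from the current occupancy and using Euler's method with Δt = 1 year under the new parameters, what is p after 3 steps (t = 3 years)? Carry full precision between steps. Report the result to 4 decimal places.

Observed p* = 119/191 = 0.62304.
Balance c(1−p*) = e gives e = 0.431×(1 − 0.62304) = 0.16247.
Starting from p₀ = 0.62304; update p ← p + (dp/dt)·Δt with the new parameters.
step 1: Δp = -0.05358, p = 0.56946
step 2: Δp = -0.03753, p = 0.53193
step 3: Δp = -0.02757, p = 0.50436

0.5044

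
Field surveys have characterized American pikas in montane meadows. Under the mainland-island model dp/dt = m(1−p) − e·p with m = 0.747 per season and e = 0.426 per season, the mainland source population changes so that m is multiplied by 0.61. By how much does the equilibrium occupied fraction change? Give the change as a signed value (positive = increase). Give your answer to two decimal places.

Before: p* = 0.747/(0.747+0.426) = 0.6368.
After: m = 0.45567, e = 0.426; p* = 0.45567/0.8817 = 0.5168.
Δp* = 0.5168 − 0.6368 = -0.1200.

-0.12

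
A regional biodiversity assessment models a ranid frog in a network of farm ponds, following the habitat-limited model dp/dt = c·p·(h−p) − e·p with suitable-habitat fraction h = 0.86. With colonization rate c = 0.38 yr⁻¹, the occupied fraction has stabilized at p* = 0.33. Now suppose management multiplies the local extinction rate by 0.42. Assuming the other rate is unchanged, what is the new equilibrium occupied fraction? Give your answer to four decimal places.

Balance c(h−p*) = e gives e = 0.38×(0.86 − 0.33000) = 0.20140.
New p* = 0.86 − e/c = 0.86 − 0.08459/0.38000 = 0.63739.

0.6374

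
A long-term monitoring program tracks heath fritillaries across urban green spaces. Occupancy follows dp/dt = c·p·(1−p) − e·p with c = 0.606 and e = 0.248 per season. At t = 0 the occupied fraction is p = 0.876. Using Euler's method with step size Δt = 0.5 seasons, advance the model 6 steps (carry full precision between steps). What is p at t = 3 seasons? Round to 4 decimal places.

0.6515

Update rule: p ← p + [c·p·(1−p) − e·p]·Δt with Δt = 0.5.
p: 0.87600 → 0.80029  (Δp = -0.07571)
p: 0.80029 → 0.74948  (Δp = -0.05081)
p: 0.74948 → 0.71344  (Δp = -0.03604)
p: 0.71344 → 0.68692  (Δp = -0.02652)
p: 0.68692 → 0.66690  (Δp = -0.02001)
p: 0.66690 → 0.65152  (Δp = -0.01539)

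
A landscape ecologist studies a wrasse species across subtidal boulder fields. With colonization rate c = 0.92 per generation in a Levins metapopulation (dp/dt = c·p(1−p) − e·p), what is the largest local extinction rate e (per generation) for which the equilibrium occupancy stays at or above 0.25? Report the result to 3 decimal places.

0.690

1 − e/c ≥ 0.25 ⇒ e ≤ c(1 − 0.25) = 0.92 × 0.7500.
e_max = 0.6900.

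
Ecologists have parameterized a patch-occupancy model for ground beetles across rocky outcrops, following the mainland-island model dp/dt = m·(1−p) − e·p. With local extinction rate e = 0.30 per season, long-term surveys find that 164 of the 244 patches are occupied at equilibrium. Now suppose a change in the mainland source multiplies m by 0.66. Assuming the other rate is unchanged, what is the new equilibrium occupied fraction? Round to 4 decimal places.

0.5750

Observed p* = 164/244 = 0.67213.
Balance m(1−p*) = e·p* gives m = e·p*/(1−p*) = 0.30×0.67213/0.32787 = 0.61500.
New p* = m/(m+e) = 0.40590/(0.40590+0.30000) = 0.57501.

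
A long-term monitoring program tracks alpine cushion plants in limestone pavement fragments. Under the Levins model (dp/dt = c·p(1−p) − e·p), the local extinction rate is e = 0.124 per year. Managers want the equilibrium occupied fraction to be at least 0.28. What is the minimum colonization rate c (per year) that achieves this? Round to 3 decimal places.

p* = 1 − e/c ≥ 0.28 requires e/c ≤ 0.7200, i.e. c ≥ e/0.7200.
c_min = 0.124/0.7200 = 0.1722.

0.172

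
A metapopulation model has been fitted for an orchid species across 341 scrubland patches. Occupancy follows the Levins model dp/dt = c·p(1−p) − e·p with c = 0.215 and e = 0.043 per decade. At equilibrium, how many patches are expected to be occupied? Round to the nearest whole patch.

273

p* = 1 − e/c = 1 − 0.043/0.215 = 0.8000.
Expected occupied patches = N × p* = 341 × 0.8000 = 272.80 ≈ 273.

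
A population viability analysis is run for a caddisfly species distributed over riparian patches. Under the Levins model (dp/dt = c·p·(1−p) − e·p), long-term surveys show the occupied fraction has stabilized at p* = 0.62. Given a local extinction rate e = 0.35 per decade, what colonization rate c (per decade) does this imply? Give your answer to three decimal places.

At equilibrium c(1−p*) = e, so c = e/(1−p*).
c = 0.35/(1 − 0.62) = 0.35/0.3800 = 0.9211.

0.921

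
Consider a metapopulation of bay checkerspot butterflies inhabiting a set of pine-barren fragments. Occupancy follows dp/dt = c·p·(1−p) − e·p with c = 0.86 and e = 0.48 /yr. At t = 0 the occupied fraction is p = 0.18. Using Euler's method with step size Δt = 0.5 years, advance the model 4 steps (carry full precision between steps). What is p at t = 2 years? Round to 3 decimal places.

Update rule: p ← p + [c·p·(1−p) − e·p]·Δt with Δt = 0.5.
step 1: Δp = +0.02027, p = 0.20027
step 2: Δp = +0.02080, p = 0.22107
step 3: Δp = +0.02099, p = 0.24206
step 4: Δp = +0.02080, p = 0.26286

0.263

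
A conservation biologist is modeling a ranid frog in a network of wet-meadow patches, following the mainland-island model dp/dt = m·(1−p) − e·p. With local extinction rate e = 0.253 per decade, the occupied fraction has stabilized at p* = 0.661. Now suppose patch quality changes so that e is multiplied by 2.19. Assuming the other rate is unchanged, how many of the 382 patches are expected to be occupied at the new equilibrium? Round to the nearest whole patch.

180

Balance m(1−p*) = e·p* gives m = e·p*/(1−p*) = 0.253×0.66100/0.33900 = 0.49331.
New p* = m/(m+e) = 0.49331/(0.49331+0.55407) = 0.47099.
Expected occupied = 382 × 0.47099 = 179.92 ≈ 180.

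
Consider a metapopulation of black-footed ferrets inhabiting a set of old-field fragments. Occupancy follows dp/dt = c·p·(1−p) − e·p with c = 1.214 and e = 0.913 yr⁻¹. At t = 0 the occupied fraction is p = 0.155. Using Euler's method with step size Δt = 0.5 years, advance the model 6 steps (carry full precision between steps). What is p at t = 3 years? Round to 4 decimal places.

Update rule: p ← p + [c·p·(1−p) − e·p]·Δt with Δt = 0.5.
p: 0.15500 → 0.16374  (Δp = +0.00874)
p: 0.16374 → 0.17211  (Δp = +0.00837)
p: 0.17211 → 0.18003  (Δp = +0.00792)
p: 0.18003 → 0.18746  (Δp = +0.00742)
p: 0.18746 → 0.19434  (Δp = +0.00688)
p: 0.19434 → 0.20066  (Δp = +0.00632)

0.2007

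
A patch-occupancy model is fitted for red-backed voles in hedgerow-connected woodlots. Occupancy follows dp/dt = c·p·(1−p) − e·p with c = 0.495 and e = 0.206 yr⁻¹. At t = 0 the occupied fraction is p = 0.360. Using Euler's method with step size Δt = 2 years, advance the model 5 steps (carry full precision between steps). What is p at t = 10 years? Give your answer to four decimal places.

Update rule: p ← p + [c·p·(1−p) − e·p]·Δt with Δt = 2.
t = 2: p = 0.36000 + (+0.07978) = 0.43978
t = 4: p = 0.43978 + (+0.06272) = 0.50250
t = 6: p = 0.50250 + (+0.04046) = 0.54296
t = 8: p = 0.54296 + (+0.02197) = 0.56493
t = 10: p = 0.56493 + (+0.01057) = 0.57551

0.5755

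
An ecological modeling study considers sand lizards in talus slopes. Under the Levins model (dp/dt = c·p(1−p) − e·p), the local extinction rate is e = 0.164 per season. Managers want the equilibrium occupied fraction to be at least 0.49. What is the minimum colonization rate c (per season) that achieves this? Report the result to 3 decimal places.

0.322

p* = 1 − e/c ≥ 0.49 requires e/c ≤ 0.5100, i.e. c ≥ e/0.5100.
c_min = 0.164/0.5100 = 0.3216.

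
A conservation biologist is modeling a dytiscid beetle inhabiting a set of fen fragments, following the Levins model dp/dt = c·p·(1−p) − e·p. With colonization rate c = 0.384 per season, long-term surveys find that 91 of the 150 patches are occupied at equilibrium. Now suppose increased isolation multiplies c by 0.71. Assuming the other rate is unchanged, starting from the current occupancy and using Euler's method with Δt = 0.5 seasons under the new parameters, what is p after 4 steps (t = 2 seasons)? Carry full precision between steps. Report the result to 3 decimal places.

Observed p* = 91/150 = 0.60667.
Balance c(1−p*) = e gives e = 0.384×(1 − 0.60667) = 0.15104.
Starting from p₀ = 0.60667; update p ← p + (dp/dt)·Δt with the new parameters.
p: 0.60667 → 0.59338  (Δp = -0.01329)
p: 0.59338 → 0.58146  (Δp = -0.01192)
p: 0.58146 → 0.57072  (Δp = -0.01074)
p: 0.57072 → 0.56102  (Δp = -0.00970)

0.561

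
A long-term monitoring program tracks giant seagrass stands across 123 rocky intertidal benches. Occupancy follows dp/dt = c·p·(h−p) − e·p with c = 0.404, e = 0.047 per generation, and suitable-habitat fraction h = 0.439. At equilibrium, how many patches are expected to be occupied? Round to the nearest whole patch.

p* = h − e/c = 0.439 − 0.1163 = 0.3227.
Expected occupied patches = N × p* = 123 × 0.3227 = 39.69 ≈ 40.

40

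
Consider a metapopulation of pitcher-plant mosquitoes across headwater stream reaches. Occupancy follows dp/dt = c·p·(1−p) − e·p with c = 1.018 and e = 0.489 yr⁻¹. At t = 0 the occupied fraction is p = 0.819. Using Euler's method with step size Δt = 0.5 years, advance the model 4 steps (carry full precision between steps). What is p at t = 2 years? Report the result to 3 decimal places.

Update rule: p ← p + [c·p·(1−p) − e·p]·Δt with Δt = 0.5.
step 1: Δp = -0.12479, p = 0.69421
step 2: Δp = -0.06168, p = 0.63253
step 3: Δp = -0.03634, p = 0.59618
step 4: Δp = -0.02323, p = 0.57296

0.573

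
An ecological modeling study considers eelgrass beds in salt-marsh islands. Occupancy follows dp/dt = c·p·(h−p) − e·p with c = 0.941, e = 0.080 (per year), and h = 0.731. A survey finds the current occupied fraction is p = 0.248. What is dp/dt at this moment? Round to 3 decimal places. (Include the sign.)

Colonization term: c·p·(h−p) = 0.941×0.248×0.4830 = 0.11272.
Extinction term: e·p = 0.01984.
dp/dt = 0.11272 − 0.01984 = 0.09288.

0.093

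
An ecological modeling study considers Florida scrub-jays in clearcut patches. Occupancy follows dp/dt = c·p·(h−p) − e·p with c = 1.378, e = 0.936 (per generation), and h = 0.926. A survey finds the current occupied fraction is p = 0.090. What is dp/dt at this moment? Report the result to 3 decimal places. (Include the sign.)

Colonization term: c·p·(h−p) = 1.378×0.090×0.8360 = 0.10368.
Extinction term: e·p = 0.08424.
dp/dt = 0.10368 − 0.08424 = 0.01944.

0.019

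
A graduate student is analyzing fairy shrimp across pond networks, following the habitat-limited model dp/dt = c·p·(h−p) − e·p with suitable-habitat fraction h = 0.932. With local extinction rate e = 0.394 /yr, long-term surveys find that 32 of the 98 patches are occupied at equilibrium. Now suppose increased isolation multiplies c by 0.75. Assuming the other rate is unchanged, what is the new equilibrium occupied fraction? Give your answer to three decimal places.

Observed p* = 32/98 = 0.32653.
Balance c(h−p*) = e gives c = e/(0.932 − 0.32653) = 0.394/0.60547 = 0.65073.
New p* = 0.932 − e/c = 0.932 − 0.39400/0.48805 = 0.12471.

0.125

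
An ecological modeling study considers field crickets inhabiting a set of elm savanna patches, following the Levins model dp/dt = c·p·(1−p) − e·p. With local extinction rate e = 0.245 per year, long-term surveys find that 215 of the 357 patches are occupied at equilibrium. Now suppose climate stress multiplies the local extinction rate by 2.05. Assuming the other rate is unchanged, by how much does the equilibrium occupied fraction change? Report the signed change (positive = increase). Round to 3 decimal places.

-0.418

Observed p* = 215/357 = 0.60224.
Balance c(1−p*) = e gives c = e/(1 − 0.60224) = 0.245/0.39776 = 0.61595.
New p* = 1 − e/c = 1 − 0.50225/0.61595 = 0.18459.
Δp* = 0.18459 − 0.60224 = -0.41765.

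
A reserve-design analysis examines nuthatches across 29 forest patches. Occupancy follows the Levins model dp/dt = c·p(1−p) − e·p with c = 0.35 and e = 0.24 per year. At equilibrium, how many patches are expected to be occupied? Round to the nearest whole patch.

9

p* = 1 − e/c = 1 − 0.24/0.35 = 0.3143.
Expected occupied patches = N × p* = 29 × 0.3143 = 9.11 ≈ 9.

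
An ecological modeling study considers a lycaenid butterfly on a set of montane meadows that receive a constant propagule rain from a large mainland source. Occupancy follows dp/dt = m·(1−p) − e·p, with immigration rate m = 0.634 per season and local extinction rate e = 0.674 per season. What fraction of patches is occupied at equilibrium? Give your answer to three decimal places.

At equilibrium the propagule rain into empty patches balances local extinction: m(1−p*) = e·p*.
p* = m/(m+e) = 0.634/(0.634+0.674) = 0.634/1.3080 = 0.4847.

0.485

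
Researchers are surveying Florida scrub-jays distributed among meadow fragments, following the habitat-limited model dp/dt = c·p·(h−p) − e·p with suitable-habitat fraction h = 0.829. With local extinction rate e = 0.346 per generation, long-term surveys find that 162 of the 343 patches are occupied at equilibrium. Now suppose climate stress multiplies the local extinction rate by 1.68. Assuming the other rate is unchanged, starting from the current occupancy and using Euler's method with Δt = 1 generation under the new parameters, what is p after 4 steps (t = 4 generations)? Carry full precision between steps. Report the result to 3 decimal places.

0.272

Observed p* = 162/343 = 0.47230.
Balance c(h−p*) = e gives c = e/(0.829 − 0.47230) = 0.346/0.35670 = 0.97001.
Starting from p₀ = 0.47230; update p ← p + (dp/dt)·Δt with the new parameters.
p: 0.47230 → 0.36118  (Δp = -0.11112)
p: 0.36118 → 0.31513  (Δp = -0.04605)
p: 0.31513 → 0.28903  (Δp = -0.02610)
p: 0.28903 → 0.27241  (Δp = -0.01662)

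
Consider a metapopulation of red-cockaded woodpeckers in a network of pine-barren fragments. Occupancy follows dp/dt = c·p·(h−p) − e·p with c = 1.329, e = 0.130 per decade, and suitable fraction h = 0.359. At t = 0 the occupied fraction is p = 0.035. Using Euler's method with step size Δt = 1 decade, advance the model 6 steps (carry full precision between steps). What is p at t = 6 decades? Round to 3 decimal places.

Update rule: p ← p + [c·p·(h−p) − e·p]·Δt with Δt = 1.
t = 1: p = 0.03500 + (+0.01052) = 0.04552
t = 2: p = 0.04552 + (+0.01305) = 0.05857
t = 3: p = 0.05857 + (+0.01577) = 0.07434
t = 4: p = 0.07434 + (+0.01846) = 0.09280
t = 5: p = 0.09280 + (+0.02077) = 0.11356
t = 6: p = 0.11356 + (+0.02228) = 0.13584

0.136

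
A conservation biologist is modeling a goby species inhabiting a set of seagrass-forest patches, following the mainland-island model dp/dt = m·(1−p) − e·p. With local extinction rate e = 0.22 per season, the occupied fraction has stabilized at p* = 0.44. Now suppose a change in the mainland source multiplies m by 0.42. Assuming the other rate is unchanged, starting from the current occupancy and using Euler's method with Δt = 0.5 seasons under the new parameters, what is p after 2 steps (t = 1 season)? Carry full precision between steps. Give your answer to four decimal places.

0.3880

Balance m(1−p*) = e·p* gives m = e·p*/(1−p*) = 0.22×0.44000/0.56000 = 0.17286.
Starting from p₀ = 0.44000; update p ← p + (dp/dt)·Δt with the new parameters.
t = 0.5: p = 0.44000 + (-0.02807) = 0.41193
t = 1: p = 0.41193 + (-0.02397) = 0.38796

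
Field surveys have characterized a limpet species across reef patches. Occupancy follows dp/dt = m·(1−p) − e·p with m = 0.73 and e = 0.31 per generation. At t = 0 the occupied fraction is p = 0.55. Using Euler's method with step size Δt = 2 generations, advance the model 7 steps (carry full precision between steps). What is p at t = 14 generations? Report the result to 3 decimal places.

0.962

Update rule: p ← p + [m·(1−p) − e·p]·Δt with Δt = 2.
p: 0.55000 → 0.86600  (Δp = +0.31600)
p: 0.86600 → 0.52472  (Δp = -0.34128)
p: 0.52472 → 0.89330  (Δp = +0.36858)
p: 0.89330 → 0.49523  (Δp = -0.39807)
p: 0.49523 → 0.92515  (Δp = +0.42991)
p: 0.92515 → 0.46084  (Δp = -0.46431)
p: 0.46084 → 0.96229  (Δp = +0.50145)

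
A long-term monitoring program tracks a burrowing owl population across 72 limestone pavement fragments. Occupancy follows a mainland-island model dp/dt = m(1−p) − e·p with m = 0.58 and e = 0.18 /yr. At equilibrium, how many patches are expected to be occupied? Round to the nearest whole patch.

55

p* = m/(m+e) = 0.58/0.7600 = 0.7632.
Expected occupied patches = N × p* = 72 × 0.7632 = 54.95 ≈ 55.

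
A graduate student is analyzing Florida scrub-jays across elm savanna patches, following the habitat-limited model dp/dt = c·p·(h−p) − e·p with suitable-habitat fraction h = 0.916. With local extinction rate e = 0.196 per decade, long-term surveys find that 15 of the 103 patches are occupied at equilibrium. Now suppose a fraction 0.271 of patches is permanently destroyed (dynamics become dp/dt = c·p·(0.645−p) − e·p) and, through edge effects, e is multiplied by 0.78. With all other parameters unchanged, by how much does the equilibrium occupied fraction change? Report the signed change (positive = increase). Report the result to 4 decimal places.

Observed p* = 15/103 = 0.14563.
Balance c(h−p*) = e gives c = e/(0.916 − 0.14563) = 0.196/0.77037 = 0.25442.
New p* = 0.645 − e/c = 0.645 − 0.15288/0.25442 = 0.04410.
Δp* = 0.04410 − 0.14563 = -0.10153.

-0.1015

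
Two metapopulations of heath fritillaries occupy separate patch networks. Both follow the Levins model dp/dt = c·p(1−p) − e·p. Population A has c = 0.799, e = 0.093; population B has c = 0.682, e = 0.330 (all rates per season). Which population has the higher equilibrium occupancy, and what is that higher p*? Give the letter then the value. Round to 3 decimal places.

A, 0.884

A: p*_A = 1 − 0.093/0.799 = 0.8836.
B: p*_B = 1 − 0.330/0.682 = 0.5161.
A is higher at 0.8836.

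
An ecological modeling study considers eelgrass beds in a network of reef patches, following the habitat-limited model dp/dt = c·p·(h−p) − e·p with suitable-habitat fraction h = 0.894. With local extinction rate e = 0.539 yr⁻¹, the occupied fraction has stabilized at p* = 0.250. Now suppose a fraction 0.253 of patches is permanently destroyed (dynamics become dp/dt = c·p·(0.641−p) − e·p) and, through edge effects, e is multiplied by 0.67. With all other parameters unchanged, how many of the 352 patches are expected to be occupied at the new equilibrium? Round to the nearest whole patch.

74

Balance c(h−p*) = e gives c = e/(0.894 − 0.25000) = 0.539/0.64400 = 0.83696.
New p* = 0.641 − e/c = 0.641 − 0.36113/0.83696 = 0.20952.
Expected occupied = 352 × 0.20952 = 73.75 ≈ 74.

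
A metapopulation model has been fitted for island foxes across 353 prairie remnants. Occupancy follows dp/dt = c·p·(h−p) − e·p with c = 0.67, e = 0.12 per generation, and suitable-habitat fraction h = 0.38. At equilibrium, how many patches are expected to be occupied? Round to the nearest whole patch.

p* = h − e/c = 0.38 − 0.1791 = 0.2009.
Expected occupied patches = N × p* = 353 × 0.2009 = 70.92 ≈ 71.

71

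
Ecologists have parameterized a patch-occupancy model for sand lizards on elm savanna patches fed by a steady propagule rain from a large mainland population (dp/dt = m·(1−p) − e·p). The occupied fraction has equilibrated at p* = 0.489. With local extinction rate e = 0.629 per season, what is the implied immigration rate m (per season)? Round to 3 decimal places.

At equilibrium m(1−p*) = e·p*, so m = e·p*/(1−p*).
m = 0.629 × 0.489 / 0.5110 = 0.3076/0.5110 = 0.6019.

0.602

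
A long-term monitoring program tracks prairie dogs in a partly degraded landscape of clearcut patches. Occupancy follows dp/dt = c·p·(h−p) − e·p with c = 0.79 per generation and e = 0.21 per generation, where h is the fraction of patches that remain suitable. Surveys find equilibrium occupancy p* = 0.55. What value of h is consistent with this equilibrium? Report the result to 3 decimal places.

At equilibrium c(h−p*) = e, so h = p* + e/c.
h = 0.55 + 0.21/0.79 = 0.55 + 0.2658 = 0.8158.

0.816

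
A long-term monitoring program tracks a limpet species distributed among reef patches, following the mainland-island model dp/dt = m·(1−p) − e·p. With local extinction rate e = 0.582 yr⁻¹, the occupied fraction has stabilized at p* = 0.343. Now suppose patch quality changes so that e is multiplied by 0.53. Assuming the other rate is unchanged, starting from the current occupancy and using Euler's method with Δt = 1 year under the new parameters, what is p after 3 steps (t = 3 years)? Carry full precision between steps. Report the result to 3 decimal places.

Balance m(1−p*) = e·p* gives m = e·p*/(1−p*) = 0.582×0.34300/0.65700 = 0.30384.
Starting from p₀ = 0.34300; update p ← p + (dp/dt)·Δt with the new parameters.
t = 1: p = 0.34300 + (+0.09382) = 0.43682
t = 2: p = 0.43682 + (+0.03638) = 0.47320
t = 3: p = 0.47320 + (+0.01410) = 0.48730

0.487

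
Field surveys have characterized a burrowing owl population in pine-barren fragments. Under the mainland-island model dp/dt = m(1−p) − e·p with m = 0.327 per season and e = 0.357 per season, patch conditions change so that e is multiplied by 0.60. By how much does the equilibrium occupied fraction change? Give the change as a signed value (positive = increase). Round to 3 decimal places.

0.126

Before: p* = 0.327/(0.327+0.357) = 0.4781.
After: m = 0.327, e = 0.2142; p* = 0.327/0.5412 = 0.6042.
Δp* = 0.6042 − 0.4781 = +0.1261.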